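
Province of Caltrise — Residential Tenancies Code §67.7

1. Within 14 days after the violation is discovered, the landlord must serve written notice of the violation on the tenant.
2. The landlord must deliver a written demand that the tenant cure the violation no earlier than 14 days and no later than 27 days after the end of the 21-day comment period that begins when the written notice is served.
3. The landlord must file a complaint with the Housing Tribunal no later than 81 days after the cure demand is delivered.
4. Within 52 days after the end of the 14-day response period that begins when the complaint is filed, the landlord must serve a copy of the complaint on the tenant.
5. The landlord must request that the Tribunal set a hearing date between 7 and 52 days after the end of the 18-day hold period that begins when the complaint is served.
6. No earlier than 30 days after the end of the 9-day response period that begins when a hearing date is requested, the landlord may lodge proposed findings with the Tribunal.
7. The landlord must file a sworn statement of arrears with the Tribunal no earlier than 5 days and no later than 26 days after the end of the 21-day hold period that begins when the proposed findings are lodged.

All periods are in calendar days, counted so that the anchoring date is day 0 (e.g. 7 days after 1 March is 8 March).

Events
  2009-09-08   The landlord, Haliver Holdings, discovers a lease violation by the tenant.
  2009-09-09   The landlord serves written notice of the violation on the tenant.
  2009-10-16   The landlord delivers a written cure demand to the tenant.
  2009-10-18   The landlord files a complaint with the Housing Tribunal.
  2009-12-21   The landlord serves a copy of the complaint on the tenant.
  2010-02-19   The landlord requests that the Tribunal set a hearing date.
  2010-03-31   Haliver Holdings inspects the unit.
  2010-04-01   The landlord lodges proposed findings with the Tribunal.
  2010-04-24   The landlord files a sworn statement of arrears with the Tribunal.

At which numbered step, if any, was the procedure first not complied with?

Step 7

Step 1: 14 days after 2009-09-08 (when the violation is discovered) is 2009-09-22; 2009-09-09 is within that limit.
Step 2: the window is 14–27 days after 2009-09-30 (end of the 21-day comment period, which began when the written notice is served on 2009-09-09), so 2009-10-14 through 2009-10-27; done 2009-10-16 — within the window.
Step 3: 81 days after 2009-10-16 (when the cure demand is delivered) is 2010-01-05; done 2009-10-18 — timely.
Step 4: 52 days after 2009-11-01 (end of the 14-day response period, which began when the complaint is filed on 2009-10-18) is 2009-12-23; done 2009-12-21 — timely.
Step 5: the window is 7–52 days after 2010-01-08 (end of the 18-day hold period, which began when the complaint is served on 2009-12-21), so 2010-01-15 through 2010-03-01; done 2010-02-19, which is between those dates.
Step 6: the earliest permitted date is 30 days after 2010-02-28 (end of the 9-day response period, which began when a hearing date is requested on 2010-02-19), i.e. 2010-03-30; done 2010-04-01 — permitted.
Step 7: the window is 5–26 days after 2010-04-22 (end of the 21-day hold period, which began when the proposed findings are lodged on 2010-04-01), so 2010-04-27 through 2010-05-18; 2010-04-24 is 3 days too early.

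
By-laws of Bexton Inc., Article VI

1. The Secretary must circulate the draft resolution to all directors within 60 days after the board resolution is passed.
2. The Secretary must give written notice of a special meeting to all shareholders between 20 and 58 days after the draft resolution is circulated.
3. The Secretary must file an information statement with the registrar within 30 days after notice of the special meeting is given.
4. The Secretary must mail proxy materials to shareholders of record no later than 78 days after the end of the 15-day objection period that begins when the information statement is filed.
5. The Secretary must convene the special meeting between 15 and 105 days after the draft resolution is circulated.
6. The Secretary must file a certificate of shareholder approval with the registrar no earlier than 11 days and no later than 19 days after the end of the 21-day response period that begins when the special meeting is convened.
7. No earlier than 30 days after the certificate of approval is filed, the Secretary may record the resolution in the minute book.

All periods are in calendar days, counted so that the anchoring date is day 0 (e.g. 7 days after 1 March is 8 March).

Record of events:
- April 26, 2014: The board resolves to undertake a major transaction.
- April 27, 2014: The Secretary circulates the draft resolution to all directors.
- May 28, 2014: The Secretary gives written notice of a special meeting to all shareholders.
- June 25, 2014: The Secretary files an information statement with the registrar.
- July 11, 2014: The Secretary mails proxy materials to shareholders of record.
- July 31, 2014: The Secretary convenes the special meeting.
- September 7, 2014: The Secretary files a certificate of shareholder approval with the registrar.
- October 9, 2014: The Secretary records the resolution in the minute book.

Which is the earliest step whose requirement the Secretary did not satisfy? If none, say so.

(1) due by April 26, 2014 + 60 days = June 25, 2014; completed April 27, 2014, before the deadline.
(2) the permitted window runs from April 27, 2014 + 20 = May 17, 2014 to April 27, 2014 + 58 = June 24, 2014; done May 28, 2014, which is between those dates.
(3) due by May 28, 2014 + 30 days = June 27, 2014; June 25, 2014 is within that limit.
(4) due by July 10, 2014 + 78 days = September 26, 2014; done July 11, 2014 — timely.
(5) the permitted window runs from April 27, 2014 + 15 = May 12, 2014 to April 27, 2014 + 105 = August 10, 2014; done July 31, 2014, which is between those dates.
(6) the permitted window runs from August 21, 2014 + 11 = September 1, 2014 to August 21, 2014 + 19 = September 9, 2014; done September 7, 2014, which is between those dates.
(7) permitted from September 7, 2014 + 30 days = October 7, 2014 onward; October 9, 2014 is on or after that date.

None — every step was satisfied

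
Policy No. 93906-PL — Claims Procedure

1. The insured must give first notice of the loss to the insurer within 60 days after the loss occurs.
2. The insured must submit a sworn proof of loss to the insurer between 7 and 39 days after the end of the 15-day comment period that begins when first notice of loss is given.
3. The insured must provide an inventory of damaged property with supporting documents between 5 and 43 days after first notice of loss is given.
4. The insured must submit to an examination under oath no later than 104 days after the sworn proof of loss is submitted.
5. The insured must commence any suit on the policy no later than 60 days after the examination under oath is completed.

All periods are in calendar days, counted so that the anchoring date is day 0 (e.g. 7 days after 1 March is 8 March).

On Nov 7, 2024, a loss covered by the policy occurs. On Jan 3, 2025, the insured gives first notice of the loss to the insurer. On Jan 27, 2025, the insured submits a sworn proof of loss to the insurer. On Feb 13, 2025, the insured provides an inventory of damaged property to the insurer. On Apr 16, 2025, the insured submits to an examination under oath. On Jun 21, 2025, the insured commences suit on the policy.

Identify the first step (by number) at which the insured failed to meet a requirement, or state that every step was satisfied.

Step 5

Step 1 — counting 60 days from Nov 7, 2024 (when the loss occurs) gives a deadline of Jan 6, 2025; Jan 3, 2025 is within that limit.
Step 2 — 7 and 39 days from Jan 18, 2025 (end of the 15-day comment period, which began when first notice of loss is given on Jan 3, 2025) are Jan 25, 2025 and Feb 26, 2025 respectively; done Jan 27, 2025 — within the window.
Step 3 — 5 and 43 days from Jan 3, 2025 (when first notice of loss is given) are Jan 8, 2025 and Feb 15, 2025 respectively; Feb 13, 2025 falls inside that range.
Step 4 — counting 104 days from Jan 27, 2025 (when the sworn proof of loss is submitted) gives a deadline of May 11, 2025; done Apr 16, 2025 — timely.
Step 5 — counting 60 days from Apr 16, 2025 (when the examination under oath is completed) gives a deadline of Jun 15, 2025; done Jun 21, 2025 — 6 days late.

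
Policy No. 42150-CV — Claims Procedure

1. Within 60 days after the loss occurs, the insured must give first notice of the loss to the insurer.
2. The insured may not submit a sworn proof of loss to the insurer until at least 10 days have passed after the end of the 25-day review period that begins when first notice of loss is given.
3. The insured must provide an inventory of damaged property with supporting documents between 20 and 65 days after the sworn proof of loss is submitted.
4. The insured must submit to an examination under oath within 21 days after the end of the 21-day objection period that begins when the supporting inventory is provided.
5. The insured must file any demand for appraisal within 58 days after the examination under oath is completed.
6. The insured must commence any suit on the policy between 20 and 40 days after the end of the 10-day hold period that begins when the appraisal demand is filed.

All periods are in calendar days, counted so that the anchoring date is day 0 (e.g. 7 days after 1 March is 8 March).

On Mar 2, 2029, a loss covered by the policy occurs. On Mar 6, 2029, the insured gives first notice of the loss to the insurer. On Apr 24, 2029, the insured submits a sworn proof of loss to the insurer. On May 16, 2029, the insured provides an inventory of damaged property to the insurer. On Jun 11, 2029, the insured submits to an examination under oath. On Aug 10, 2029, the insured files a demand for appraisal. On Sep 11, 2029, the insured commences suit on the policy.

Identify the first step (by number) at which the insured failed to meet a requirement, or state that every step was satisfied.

Step 5

(1) due by Mar 2, 2029 + 60 days = May 1, 2029; completed Mar 6, 2029, before the deadline.
(2) permitted from Mar 31, 2029 + 10 days = Apr 10, 2029 onward; done Apr 24, 2029, after the minimum wait.
(3) the permitted window runs from Apr 24, 2029 + 20 = May 14, 2029 to Apr 24, 2029 + 65 = Jun 28, 2029; done May 16, 2029 — within the window.
(4) due by Jun 6, 2029 + 21 days = Jun 27, 2029; Jun 11, 2029 is within that limit.
(5) due by Jun 11, 2029 + 58 days = Aug 8, 2029; Aug 10, 2029 misses that deadline by 2 days.
That is the first point of non-compliance.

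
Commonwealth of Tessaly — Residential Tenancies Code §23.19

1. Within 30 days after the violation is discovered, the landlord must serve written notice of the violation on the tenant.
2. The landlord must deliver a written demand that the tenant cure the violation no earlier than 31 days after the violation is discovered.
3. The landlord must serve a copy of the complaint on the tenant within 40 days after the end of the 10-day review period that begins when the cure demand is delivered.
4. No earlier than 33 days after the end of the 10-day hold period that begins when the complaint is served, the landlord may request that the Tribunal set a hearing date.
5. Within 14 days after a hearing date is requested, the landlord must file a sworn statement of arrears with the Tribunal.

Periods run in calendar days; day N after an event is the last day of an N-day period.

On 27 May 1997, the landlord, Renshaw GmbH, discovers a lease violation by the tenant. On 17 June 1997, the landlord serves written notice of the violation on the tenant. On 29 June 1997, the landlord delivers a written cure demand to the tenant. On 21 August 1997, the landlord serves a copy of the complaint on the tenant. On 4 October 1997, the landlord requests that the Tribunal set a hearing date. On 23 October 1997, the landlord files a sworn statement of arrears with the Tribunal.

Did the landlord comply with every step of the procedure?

No

(1) due by 27 May 1997 + 30 days = 26 June 1997; 17 June 1997 is within that limit.
(2) permitted from 27 May 1997 + 31 days = 27 June 1997 onward; done 29 June 1997 — permitted.
(3) due by 9 July 1997 + 40 days = 18 August 1997; 21 August 1997 misses that deadline by 3 days.
The procedure was therefore not followed at step 3.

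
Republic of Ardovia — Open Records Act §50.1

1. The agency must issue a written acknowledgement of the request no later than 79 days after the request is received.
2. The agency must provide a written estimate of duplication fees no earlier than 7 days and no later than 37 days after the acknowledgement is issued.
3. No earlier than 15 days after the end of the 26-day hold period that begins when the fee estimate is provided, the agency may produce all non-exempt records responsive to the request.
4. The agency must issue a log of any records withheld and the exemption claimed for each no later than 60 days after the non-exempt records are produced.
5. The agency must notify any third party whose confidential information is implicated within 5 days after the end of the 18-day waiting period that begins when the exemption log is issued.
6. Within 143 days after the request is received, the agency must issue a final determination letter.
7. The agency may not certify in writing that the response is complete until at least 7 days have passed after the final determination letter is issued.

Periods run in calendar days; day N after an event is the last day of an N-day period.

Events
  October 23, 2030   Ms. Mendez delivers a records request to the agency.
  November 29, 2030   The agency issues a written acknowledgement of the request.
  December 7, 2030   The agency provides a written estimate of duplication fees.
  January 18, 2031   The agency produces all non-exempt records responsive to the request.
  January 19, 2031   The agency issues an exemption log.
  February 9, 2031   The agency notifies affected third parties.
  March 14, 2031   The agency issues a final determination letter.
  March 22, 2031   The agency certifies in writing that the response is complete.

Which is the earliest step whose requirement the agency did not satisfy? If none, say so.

Step 1 — counting 79 days from October 23, 2030 (when the request is received) gives a deadline of January 10, 2031; November 29, 2030 is within that limit.
Step 2 — 7 and 37 days from November 29, 2030 (when the acknowledgement is issued) are December 6, 2030 and January 5, 2031 respectively; done December 7, 2030, which is between those dates.
Step 3 — must wait 15 days from January 2, 2031 (end of the 26-day hold period, which began when the fee estimate is provided on December 7, 2030), so not before January 17, 2031; done January 18, 2031 — permitted.
Step 4 — counting 60 days from January 18, 2031 (when the non-exempt records are produced) gives a deadline of March 19, 2031; January 19, 2031 is within that limit.
Step 5 — counting 5 days from February 6, 2031 (end of the 18-day waiting period, which began when the exemption log is issued on January 19, 2031) gives a deadline of February 11, 2031; completed February 9, 2031, before the deadline.
Step 6 — counting 143 days from October 23, 2030 (when the request is received) gives a deadline of March 15, 2031; done March 14, 2031 — timely.
Step 7 — must wait 7 days from March 14, 2031 (when the final determination letter is issued), so not before March 21, 2031; done March 22, 2031 — permitted.

None — every step was satisfied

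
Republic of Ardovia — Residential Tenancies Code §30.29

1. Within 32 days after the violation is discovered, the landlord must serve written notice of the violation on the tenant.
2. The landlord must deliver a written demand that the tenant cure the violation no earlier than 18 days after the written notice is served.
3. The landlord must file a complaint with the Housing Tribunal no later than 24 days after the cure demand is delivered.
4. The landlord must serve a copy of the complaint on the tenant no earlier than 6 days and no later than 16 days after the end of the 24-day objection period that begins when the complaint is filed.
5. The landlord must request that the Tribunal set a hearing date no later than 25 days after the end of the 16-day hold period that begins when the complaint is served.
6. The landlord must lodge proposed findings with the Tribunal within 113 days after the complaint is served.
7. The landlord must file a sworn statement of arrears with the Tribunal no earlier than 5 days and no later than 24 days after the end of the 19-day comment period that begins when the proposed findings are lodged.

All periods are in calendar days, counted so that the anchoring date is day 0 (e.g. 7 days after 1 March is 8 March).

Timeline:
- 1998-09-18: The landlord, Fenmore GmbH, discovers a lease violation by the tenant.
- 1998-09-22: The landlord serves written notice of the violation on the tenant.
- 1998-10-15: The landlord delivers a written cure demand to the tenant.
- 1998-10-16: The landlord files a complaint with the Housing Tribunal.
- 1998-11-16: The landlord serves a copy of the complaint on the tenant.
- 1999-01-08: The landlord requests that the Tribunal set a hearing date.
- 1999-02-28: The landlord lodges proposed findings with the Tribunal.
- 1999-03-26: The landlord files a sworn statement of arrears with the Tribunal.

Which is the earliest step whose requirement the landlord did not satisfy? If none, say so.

Step 1 — counting 32 days from 1998-09-18 (when the violation is discovered) gives a deadline of 1998-10-20; completed 1998-09-22, before the deadline.
Step 2 — must wait 18 days from 1998-09-22 (when the written notice is served), so not before 1998-10-10; done 1998-10-15, after the minimum wait.
Step 3 — counting 24 days from 1998-10-15 (when the cure demand is delivered) gives a deadline of 1998-11-08; 1998-10-16 is within that limit.
Step 4 — 6 and 16 days from 1998-11-09 (end of the 24-day objection period, which began when the complaint is filed on 1998-10-16) are 1998-11-15 and 1998-11-25 respectively; done 1998-11-16, which is between those dates.
Step 5 — counting 25 days from 1998-12-02 (end of the 16-day hold period, which began when the complaint is served on 1998-11-16) gives a deadline of 1998-12-27; 1999-01-08 misses that deadline by 12 days.
No need to go further; step 5 was not satisfied.

Step 5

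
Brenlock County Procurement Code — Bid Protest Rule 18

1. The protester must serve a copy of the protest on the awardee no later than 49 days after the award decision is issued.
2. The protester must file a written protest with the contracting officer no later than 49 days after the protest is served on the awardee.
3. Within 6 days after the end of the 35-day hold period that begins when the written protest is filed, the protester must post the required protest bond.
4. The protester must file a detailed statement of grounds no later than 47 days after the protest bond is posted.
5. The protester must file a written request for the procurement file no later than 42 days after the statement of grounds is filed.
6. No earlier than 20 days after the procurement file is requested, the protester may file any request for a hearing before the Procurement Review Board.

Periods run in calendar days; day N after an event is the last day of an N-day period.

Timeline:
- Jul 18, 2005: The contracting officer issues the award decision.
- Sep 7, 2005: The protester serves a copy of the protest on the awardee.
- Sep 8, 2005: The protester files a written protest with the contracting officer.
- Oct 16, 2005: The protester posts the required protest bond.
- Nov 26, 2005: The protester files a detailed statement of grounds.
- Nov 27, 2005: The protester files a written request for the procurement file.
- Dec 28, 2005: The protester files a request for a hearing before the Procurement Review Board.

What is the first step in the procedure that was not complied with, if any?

Step 1

Step 1 — counting 49 days from Jul 18, 2005 (when the award decision is issued) gives a deadline of Sep 5, 2005; not done until Sep 7, 2005, 2 days after the deadline.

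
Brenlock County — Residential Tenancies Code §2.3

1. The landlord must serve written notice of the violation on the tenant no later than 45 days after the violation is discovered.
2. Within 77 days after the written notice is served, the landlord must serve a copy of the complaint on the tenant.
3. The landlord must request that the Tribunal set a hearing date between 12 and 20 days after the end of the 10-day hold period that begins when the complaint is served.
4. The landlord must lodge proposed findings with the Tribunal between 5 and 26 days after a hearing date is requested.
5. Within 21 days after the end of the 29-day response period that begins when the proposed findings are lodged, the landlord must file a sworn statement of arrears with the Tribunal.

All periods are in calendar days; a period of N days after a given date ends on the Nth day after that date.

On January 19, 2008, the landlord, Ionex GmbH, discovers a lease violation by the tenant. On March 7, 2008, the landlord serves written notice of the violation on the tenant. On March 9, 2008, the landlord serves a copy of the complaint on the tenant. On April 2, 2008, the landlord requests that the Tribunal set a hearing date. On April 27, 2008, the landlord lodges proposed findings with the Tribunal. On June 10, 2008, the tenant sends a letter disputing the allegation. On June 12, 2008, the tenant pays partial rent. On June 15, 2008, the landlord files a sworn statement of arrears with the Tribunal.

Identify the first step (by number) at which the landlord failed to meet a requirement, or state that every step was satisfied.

Step 1

(1) due by January 19, 2008 + 45 days = March 4, 2008; not done until March 7, 2008, 3 days after the deadline.
No need to go further; step 1 was not satisfied.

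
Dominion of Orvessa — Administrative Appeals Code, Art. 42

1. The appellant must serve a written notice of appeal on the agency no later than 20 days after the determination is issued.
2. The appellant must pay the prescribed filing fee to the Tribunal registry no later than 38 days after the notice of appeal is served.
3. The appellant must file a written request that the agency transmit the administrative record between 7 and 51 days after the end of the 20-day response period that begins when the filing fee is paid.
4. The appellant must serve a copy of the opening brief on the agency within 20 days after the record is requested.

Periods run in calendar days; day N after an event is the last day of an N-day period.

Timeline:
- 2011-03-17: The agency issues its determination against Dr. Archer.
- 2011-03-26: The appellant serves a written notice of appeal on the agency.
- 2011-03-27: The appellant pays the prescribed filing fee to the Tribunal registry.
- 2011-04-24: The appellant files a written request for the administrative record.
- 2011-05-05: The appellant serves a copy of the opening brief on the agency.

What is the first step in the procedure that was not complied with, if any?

(1) due by 2011-03-17 + 20 days = 2011-04-06; done 2011-03-26 — timely.
(2) due by 2011-03-26 + 38 days = 2011-05-03; done 2011-03-27 — timely.
(3) the permitted window runs from 2011-04-16 + 7 = 2011-04-23 to 2011-04-16 + 51 = 2011-06-06; 2011-04-24 falls inside that range.
(4) due by 2011-04-24 + 20 days = 2011-05-14; done 2011-05-05 — timely.

None — every step was satisfied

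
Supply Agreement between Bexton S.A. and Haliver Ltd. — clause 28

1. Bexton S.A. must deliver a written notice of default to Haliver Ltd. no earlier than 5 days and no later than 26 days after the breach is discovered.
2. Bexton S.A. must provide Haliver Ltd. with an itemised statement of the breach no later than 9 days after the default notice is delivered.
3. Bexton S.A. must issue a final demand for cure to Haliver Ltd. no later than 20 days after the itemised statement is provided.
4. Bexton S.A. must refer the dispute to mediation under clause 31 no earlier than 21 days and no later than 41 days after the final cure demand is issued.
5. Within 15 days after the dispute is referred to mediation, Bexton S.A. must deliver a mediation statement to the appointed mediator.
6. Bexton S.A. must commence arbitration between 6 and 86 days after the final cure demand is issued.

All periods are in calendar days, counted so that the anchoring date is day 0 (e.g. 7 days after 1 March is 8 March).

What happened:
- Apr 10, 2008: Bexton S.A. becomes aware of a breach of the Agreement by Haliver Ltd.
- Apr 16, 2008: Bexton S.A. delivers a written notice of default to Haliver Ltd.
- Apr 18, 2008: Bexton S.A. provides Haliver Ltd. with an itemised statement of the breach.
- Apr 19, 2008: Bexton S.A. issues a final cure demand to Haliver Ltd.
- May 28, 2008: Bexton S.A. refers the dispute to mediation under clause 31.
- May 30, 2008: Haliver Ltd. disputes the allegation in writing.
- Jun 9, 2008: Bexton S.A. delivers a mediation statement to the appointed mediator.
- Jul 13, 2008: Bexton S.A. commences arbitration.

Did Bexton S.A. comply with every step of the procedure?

Step 1: the window is 5–26 days after Apr 10, 2008 (when the breach is discovered), so Apr 15, 2008 through May 6, 2008; Apr 16, 2008 falls inside that range.
Step 2: 9 days after Apr 16, 2008 (when the default notice is delivered) is Apr 25, 2008; Apr 18, 2008 is within that limit.
Step 3: 20 days after Apr 18, 2008 (when the itemised statement is provided) is May 8, 2008; Apr 19, 2008 is within that limit.
Step 4: the window is 21–41 days after Apr 19, 2008 (when the final cure demand is issued), so May 10, 2008 through May 30, 2008; May 28, 2008 falls inside that range.
Step 5: 15 days after May 28, 2008 (when the dispute is referred to mediation) is Jun 12, 2008; completed Jun 9, 2008, before the deadline.
Step 6: the window is 6–86 days after Apr 19, 2008 (when the final cure demand is issued), so Apr 25, 2008 through Jul 14, 2008; done Jul 13, 2008 — within the window.

Yes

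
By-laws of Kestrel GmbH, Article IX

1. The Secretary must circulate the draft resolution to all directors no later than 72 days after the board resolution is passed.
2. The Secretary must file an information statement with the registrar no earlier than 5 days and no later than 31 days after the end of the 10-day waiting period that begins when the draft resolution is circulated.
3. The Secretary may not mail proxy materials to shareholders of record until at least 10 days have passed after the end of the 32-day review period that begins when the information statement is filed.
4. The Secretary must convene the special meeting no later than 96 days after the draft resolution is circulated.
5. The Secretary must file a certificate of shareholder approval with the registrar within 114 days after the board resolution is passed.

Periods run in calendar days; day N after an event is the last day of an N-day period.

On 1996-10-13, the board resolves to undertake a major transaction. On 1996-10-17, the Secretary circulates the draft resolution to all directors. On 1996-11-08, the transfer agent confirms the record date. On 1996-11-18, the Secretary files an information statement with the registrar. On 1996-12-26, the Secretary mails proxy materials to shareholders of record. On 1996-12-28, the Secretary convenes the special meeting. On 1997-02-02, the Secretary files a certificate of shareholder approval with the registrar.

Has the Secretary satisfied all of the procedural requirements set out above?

No

Step 1: 72 days after 1996-10-13 (when the board resolution is passed) is 1996-12-24; done 1996-10-17 — timely.
Step 2: the window is 5–31 days after 1996-10-27 (end of the 10-day waiting period, which began when the draft resolution is circulated on 1996-10-17), so 1996-11-01 through 1996-11-27; done 1996-11-18 — within the window.
Step 3: the earliest permitted date is 10 days after 1996-12-20 (end of the 32-day review period, which began when the information statement is filed on 1996-11-18), i.e. 1996-12-30; acted on 1996-12-26, 4 days prematurely.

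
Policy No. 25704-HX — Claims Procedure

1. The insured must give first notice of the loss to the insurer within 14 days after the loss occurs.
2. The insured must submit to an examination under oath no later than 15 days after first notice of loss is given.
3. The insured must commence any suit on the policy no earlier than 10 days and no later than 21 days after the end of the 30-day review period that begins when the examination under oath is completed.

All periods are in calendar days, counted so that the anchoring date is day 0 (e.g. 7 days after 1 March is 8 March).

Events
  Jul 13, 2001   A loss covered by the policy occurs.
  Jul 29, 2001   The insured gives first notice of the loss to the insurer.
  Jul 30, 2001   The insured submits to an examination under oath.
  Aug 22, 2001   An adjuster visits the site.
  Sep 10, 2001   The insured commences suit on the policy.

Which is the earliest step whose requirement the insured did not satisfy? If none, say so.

Step 1

(1) due by Jul 13, 2001 + 14 days = Jul 27, 2001; Jul 29, 2001 misses that deadline by 2 days.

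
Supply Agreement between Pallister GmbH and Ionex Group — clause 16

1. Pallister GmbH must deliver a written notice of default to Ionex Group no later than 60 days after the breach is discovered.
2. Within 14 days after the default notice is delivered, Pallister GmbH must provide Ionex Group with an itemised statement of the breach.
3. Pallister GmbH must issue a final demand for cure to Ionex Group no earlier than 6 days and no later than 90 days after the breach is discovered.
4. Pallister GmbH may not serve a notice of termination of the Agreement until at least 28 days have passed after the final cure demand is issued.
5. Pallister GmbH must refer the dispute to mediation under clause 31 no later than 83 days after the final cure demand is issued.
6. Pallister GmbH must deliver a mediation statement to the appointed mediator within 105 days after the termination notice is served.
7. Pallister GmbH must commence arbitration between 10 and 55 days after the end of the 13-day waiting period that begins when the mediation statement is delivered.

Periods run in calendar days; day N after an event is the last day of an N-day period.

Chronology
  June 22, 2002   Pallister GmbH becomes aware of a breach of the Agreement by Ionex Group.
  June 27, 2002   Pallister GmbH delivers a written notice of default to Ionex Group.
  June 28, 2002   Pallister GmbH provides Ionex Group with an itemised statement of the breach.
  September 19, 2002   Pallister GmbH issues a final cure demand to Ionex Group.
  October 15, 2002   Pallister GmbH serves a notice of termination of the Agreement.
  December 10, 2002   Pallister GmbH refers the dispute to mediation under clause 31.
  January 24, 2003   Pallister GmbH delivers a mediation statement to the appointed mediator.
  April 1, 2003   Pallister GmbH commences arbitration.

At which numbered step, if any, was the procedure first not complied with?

Step 1: 60 days after June 22, 2002 (when the breach is discovered) is August 21, 2002; completed June 27, 2002, before the deadline.
Step 2: 14 days after June 27, 2002 (when the default notice is delivered) is July 11, 2002; completed June 28, 2002, before the deadline.
Step 3: the window is 6–90 days after June 22, 2002 (when the breach is discovered), so June 28, 2002 through September 20, 2002; September 19, 2002 falls inside that range.
Step 4: the earliest permitted date is 28 days after September 19, 2002 (when the final cure demand is issued), i.e. October 17, 2002; done October 15, 2002 — 2 days too early.

Step 4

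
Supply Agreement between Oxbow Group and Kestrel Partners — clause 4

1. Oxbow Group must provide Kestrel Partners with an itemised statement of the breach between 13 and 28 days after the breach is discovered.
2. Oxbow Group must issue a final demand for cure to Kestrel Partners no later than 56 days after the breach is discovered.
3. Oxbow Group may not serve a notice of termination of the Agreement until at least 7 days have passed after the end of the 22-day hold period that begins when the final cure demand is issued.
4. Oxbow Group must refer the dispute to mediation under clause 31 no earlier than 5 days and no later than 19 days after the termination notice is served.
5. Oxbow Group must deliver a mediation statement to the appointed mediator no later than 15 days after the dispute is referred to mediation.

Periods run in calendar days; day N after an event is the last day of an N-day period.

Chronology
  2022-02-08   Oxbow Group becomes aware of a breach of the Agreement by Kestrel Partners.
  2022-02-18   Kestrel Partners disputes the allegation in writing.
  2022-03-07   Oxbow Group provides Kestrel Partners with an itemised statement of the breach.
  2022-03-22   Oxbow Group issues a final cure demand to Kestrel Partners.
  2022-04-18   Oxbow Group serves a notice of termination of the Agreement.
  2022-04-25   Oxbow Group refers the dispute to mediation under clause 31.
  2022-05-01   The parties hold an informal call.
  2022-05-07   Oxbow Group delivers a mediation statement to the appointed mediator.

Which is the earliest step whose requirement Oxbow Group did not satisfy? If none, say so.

Step 1: the window is 13–28 days after 2022-02-08 (when the breach is discovered), so 2022-02-21 through 2022-03-08; done 2022-03-07 — within the window.
Step 2: 56 days after 2022-02-08 (when the breach is discovered) is 2022-04-05; 2022-03-22 is within that limit.
Step 3: the earliest permitted date is 7 days after 2022-04-13 (end of the 22-day hold period, which began when the final cure demand is issued on 2022-03-22), i.e. 2022-04-20; done 2022-04-18 — 2 days too early.
Later steps need not be reached.

Step 3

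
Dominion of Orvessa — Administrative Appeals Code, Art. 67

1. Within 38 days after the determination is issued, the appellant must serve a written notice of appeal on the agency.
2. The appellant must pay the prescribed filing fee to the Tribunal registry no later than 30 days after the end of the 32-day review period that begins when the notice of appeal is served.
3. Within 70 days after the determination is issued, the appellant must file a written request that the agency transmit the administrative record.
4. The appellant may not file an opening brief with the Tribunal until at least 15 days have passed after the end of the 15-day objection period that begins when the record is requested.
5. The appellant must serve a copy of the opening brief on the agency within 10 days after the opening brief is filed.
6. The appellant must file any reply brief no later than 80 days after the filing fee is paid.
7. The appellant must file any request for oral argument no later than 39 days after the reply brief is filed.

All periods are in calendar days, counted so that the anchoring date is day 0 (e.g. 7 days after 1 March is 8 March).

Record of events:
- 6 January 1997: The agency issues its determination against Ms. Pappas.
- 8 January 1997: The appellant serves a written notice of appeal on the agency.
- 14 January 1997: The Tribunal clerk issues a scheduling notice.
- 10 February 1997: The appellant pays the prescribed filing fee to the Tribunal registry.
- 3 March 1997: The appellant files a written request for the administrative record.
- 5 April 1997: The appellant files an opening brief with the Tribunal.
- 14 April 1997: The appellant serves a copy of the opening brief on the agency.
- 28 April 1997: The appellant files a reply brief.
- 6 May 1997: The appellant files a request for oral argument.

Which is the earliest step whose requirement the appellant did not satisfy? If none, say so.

None — every step was satisfied

Step 1: 38 days after 6 January 1997 (when the determination is issued) is 13 February 1997; completed 8 January 1997, before the deadline.
Step 2: 30 days after 9 February 1997 (end of the 32-day review period, which began when the notice of appeal is served on 8 January 1997) is 11 March 1997; 10 February 1997 is within that limit.
Step 3: 70 days after 6 January 1997 (when the determination is issued) is 17 March 1997; 3 March 1997 is within that limit.
Step 4: the earliest permitted date is 15 days after 18 March 1997 (end of the 15-day objection period, which began when the record is requested on 3 March 1997), i.e. 2 April 1997; done 5 April 1997, after the minimum wait.
Step 5: 10 days after 5 April 1997 (when the opening brief is filed) is 15 April 1997; 14 April 1997 is within that limit.
Step 6: 80 days after 10 February 1997 (when the filing fee is paid) is 1 May 1997; completed 28 April 1997, before the deadline.
Step 7: 39 days after 28 April 1997 (when the reply brief is filed) is 6 June 1997; 6 May 1997 is within that limit.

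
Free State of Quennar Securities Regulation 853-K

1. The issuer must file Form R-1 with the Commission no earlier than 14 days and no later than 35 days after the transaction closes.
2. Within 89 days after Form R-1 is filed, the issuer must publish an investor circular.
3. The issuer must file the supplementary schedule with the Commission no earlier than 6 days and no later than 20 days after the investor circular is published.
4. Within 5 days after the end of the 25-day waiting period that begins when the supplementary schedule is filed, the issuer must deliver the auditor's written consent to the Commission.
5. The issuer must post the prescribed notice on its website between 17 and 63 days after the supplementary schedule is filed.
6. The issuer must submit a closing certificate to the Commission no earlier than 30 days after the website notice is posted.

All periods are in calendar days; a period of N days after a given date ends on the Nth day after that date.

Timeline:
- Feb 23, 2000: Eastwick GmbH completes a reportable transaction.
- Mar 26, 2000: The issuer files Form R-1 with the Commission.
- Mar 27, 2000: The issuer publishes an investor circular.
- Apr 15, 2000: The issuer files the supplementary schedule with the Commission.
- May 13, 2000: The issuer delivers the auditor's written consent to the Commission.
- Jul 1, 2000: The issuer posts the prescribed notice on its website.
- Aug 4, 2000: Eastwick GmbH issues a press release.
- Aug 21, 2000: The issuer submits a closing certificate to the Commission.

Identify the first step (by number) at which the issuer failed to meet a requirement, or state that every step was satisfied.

Step 5

(1) the permitted window runs from Feb 23, 2000 + 14 = Mar 8, 2000 to Feb 23, 2000 + 35 = Mar 29, 2000; Mar 26, 2000 falls inside that range.
(2) due by Mar 26, 2000 + 89 days = Jun 23, 2000; Mar 27, 2000 is within that limit.
(3) the permitted window runs from Mar 27, 2000 + 6 = Apr 2, 2000 to Mar 27, 2000 + 20 = Apr 16, 2000; done Apr 15, 2000 — within the window.
(4) due by May 10, 2000 + 5 days = May 15, 2000; done May 13, 2000 — timely.
(5) the permitted window runs from Apr 15, 2000 + 17 = May 2, 2000 to Apr 15, 2000 + 63 = Jun 17, 2000; done Jul 1, 2000 — 14 days after the window closed.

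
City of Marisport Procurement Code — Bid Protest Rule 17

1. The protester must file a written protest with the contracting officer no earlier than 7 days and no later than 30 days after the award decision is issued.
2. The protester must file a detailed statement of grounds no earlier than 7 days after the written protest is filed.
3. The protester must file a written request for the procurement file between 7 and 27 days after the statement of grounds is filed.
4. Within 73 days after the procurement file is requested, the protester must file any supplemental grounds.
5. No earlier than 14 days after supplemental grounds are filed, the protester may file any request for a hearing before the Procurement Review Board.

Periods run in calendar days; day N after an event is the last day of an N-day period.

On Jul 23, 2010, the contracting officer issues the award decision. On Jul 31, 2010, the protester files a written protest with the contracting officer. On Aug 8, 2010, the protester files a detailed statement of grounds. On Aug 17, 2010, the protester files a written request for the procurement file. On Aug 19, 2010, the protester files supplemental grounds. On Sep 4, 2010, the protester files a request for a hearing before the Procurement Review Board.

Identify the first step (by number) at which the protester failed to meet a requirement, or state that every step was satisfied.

(1) the permitted window runs from Jul 23, 2010 + 7 = Jul 30, 2010 to Jul 23, 2010 + 30 = Aug 22, 2010; done Jul 31, 2010 — within the window.
(2) permitted from Jul 31, 2010 + 7 days = Aug 7, 2010 onward; done Aug 8, 2010, after the minimum wait.
(3) the permitted window runs from Aug 8, 2010 + 7 = Aug 15, 2010 to Aug 8, 2010 + 27 = Sep 4, 2010; done Aug 17, 2010 — within the window.
(4) due by Aug 17, 2010 + 73 days = Oct 29, 2010; done Aug 19, 2010 — timely.
(5) permitted from Aug 19, 2010 + 14 days = Sep 2, 2010 onward; Sep 4, 2010 is on or after that date.

None — every step was satisfied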